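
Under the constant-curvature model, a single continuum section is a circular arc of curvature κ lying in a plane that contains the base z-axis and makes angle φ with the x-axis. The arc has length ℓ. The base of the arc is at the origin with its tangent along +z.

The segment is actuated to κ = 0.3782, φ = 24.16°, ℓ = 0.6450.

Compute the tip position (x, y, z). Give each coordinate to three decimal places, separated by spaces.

θ = κ·ℓ = 0.3782 × 0.6450 = 0.24394 rad
ρ = (1 − cos θ)/κ = (1 − 0.97039)/0.3782 = 0.07828
z = sin θ / κ = 0.24153/0.3782 = 0.63862
x = ρ cos φ = 0.07828 × cos(24.16°) = 0.07142
y = ρ sin φ = 0.07828 × sin(24.16°) = 0.03204

0.071 0.032 0.639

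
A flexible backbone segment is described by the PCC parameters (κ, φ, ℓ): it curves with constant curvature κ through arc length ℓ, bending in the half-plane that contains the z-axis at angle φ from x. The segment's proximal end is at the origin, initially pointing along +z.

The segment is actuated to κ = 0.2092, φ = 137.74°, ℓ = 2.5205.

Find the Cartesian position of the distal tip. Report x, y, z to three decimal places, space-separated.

θ = κ·ℓ = 0.2092 × 2.5205 = 0.52729 rad
ρ = (1 − cos θ)/κ = (1 − 0.86417)/0.2092 = 0.64926
z = sin θ / κ = 0.50319/0.2092 = 2.40532
x = ρ cos φ = 0.64926 × cos(137.74°) = -0.48052
y = ρ sin φ = 0.64926 × sin(137.74°) = 0.43663

-0.481 0.437 2.405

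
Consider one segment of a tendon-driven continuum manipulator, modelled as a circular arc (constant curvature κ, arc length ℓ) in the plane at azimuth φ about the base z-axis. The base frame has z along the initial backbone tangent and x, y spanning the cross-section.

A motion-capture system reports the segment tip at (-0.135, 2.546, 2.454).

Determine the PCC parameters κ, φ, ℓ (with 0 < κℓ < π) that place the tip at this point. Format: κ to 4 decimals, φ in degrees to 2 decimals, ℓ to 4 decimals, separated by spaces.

0.4072 93.04 3.9514

ρ = √(x²+y²) = √(-0.135² + 2.546²) = 2.54958
φ = atan2(y, x) mod 360° = atan2(2.546, -0.135) = 93.0352°
|p|² = ρ² + z² = 2.54958² + 2.454² = 12.52246
κ = 2ρ / |p|² = 2×2.54958 / 12.52246 = 0.40720
θ = 2·atan2(ρ, z) = 2·atan2(2.54958, 2.454) = 1.60900 rad
ℓ = θ/κ = 1.60900/0.40720 = 3.95136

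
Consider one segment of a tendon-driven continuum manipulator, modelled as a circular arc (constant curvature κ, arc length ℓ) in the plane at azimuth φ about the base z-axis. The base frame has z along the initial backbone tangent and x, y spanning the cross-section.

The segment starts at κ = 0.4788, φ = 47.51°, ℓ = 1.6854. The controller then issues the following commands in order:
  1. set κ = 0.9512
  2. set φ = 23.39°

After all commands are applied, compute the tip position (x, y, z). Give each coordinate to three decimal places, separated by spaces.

initial: κ=0.4788, φ=47.51°, ℓ=1.6854
cmd 1: set κ=0.9512 → (κ,φ,ℓ)=(0.9512,47.51°,1.6854) → tip=(0.7331,0.8003,1.0508)
cmd 2: set φ=23.39° → (κ,φ,ℓ)=(0.9512,23.39°,1.6854) → tip=(0.9961,0.4309,1.0508)

0.996 0.431 1.051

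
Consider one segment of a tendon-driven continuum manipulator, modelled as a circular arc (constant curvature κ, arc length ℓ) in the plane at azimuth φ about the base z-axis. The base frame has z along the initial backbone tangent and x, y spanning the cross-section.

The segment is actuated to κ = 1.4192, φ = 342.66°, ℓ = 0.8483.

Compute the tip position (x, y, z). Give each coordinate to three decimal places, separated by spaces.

θ = κ·ℓ = 1.4192 × 0.8483 = 1.20391 rad
ρ = (1 − cos θ)/κ = (1 − 0.35871)/1.4192 = 0.45187
z = sin θ / κ = 0.93345/1.4192 = 0.65773
x = ρ cos φ = 0.45187 × cos(342.66°) = 0.43133
y = ρ sin φ = 0.45187 × sin(342.66°) = -0.13467

0.431 -0.135 0.658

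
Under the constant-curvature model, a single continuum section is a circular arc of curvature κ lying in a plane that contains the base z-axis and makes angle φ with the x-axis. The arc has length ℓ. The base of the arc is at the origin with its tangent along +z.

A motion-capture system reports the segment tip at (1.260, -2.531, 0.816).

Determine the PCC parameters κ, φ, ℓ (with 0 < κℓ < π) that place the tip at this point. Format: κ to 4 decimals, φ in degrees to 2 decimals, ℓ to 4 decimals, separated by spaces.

ρ = √(x²+y²) = √(1.260² + -2.531²) = 2.82729
φ = atan2(y, x) mod 360° = atan2(-2.531, 1.260) = 296.4654°
|p|² = ρ² + z² = 2.82729² + 0.816² = 8.65942
κ = 2ρ / |p|² = 2×2.82729 / 8.65942 = 0.65300
θ = 2·atan2(ρ, z) = 2·atan2(2.82729, 0.816) = 2.57963 rad
ℓ = θ/κ = 2.57963/0.65300 = 3.95045

0.6530 296.47 3.9504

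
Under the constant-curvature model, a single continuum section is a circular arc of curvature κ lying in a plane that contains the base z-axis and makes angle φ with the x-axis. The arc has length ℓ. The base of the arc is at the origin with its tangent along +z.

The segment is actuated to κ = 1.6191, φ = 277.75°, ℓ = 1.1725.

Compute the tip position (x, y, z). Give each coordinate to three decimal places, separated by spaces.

θ = κ·ℓ = 1.6191 × 1.1725 = 1.89839 rad
ρ = (1 − cos θ)/κ = (1 − -0.32177)/1.6191 = 0.81636
z = sin θ / κ = 0.94682/1.6191 = 0.58478
x = ρ cos φ = 0.81636 × cos(277.75°) = 0.11009
y = ρ sin φ = 0.81636 × sin(277.75°) = -0.80890

0.110 -0.809 0.585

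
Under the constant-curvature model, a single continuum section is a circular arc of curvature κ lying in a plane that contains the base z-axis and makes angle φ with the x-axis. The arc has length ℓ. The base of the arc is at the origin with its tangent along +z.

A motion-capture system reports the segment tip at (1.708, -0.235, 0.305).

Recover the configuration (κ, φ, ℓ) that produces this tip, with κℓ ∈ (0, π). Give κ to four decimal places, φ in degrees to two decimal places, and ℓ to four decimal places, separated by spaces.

ρ = √(x²+y²) = √(1.708² + -0.235²) = 1.72409
φ = atan2(y, x) mod 360° = atan2(-0.235, 1.708) = 352.1660°
|p|² = ρ² + z² = 1.72409² + 0.305² = 3.06551
κ = 2ρ / |p|² = 2×1.72409 / 3.06551 = 1.12483
θ = 2·atan2(ρ, z) = 2·atan2(1.72409, 0.305) = 2.79141 rad
ℓ = θ/κ = 2.79141/1.12483 = 2.48163

1.1248 352.17 2.4816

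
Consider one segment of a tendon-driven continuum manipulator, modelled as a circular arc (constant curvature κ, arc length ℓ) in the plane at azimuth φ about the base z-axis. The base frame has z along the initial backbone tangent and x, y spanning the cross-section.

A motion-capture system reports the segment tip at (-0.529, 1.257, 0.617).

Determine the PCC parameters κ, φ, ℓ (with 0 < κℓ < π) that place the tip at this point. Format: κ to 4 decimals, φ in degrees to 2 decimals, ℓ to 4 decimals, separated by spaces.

ρ = √(x²+y²) = √(-0.529² + 1.257²) = 1.36378
φ = atan2(y, x) mod 360° = atan2(1.257, -0.529) = 112.8235°
|p|² = ρ² + z² = 1.36378² + 0.617² = 2.24058
κ = 2ρ / |p|² = 2×1.36378 / 2.24058 = 1.21734
θ = 2·atan2(ρ, z) = 2·atan2(1.36378, 0.617) = 2.29186 rad
ℓ = θ/κ = 2.29186/1.21734 = 1.88268

1.2173 112.82 1.8827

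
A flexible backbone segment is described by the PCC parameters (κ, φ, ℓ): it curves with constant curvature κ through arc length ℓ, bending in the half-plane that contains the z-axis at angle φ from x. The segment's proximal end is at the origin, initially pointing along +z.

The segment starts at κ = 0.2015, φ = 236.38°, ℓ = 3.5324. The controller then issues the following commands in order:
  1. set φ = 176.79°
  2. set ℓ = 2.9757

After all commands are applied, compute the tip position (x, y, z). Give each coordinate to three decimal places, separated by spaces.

-0.864 0.048 2.801

initial: κ=0.2015, φ=236.38°, ℓ=3.5324
cmd 1: set φ=176.79° → (κ,φ,ℓ)=(0.2015,176.79°,3.5324) → tip=(-1.2031,0.0675,3.2416)
cmd 2: set ℓ=2.9757 → (κ,φ,ℓ)=(0.2015,176.79°,2.9757) → tip=(-0.8644,0.0485,2.8006)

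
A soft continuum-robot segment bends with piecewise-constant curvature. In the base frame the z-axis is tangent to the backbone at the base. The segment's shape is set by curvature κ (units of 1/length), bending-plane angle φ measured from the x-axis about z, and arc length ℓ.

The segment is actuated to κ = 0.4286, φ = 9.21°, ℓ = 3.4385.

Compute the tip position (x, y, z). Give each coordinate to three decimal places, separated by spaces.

2.080 0.337 2.322

θ = κ·ℓ = 0.4286 × 3.4385 = 1.47374 rad
ρ = (1 − cos θ)/κ = (1 − 0.09690)/0.4286 = 2.10709
z = sin θ / κ = 0.99529/0.4286 = 2.32220
x = ρ cos φ = 2.10709 × cos(9.21°) = 2.07992
y = ρ sin φ = 2.10709 × sin(9.21°) = 0.33725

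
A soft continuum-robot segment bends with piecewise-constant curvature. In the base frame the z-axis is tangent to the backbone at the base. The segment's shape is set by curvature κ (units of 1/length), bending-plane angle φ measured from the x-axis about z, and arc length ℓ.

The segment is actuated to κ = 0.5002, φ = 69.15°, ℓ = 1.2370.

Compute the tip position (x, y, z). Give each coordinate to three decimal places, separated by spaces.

θ = κ·ℓ = 0.5002 × 1.2370 = 0.61875 rad
ρ = (1 − cos θ)/κ = (1 − 0.81461)/0.5002 = 0.37064
z = sin θ / κ = 0.58002/0.5002 = 1.15957
x = ρ cos φ = 0.37064 × cos(69.15°) = 0.13192
y = ρ sin φ = 0.37064 × sin(69.15°) = 0.34637

0.132 0.346 1.160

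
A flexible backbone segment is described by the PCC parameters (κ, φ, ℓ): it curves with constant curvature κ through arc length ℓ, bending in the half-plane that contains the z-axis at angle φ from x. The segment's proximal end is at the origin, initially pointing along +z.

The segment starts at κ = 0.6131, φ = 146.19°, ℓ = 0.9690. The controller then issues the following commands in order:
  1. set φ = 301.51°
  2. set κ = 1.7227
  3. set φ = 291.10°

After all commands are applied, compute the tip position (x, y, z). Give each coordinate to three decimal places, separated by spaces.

initial: κ=0.6131, φ=146.19°, ℓ=0.9690
cmd 1: set φ=301.51° → (κ,φ,ℓ)=(0.6131,301.51°,0.9690) → tip=(0.1461,-0.2383,0.9130)
cmd 2: set κ=1.7227 → (κ,φ,ℓ)=(1.7227,301.51°,0.9690) → tip=(0.3332,-0.5436,0.5777)
cmd 3: set φ=291.10° → (κ,φ,ℓ)=(1.7227,291.10°,0.9690) → tip=(0.2295,-0.5948,0.5777)

0.230 -0.595 0.578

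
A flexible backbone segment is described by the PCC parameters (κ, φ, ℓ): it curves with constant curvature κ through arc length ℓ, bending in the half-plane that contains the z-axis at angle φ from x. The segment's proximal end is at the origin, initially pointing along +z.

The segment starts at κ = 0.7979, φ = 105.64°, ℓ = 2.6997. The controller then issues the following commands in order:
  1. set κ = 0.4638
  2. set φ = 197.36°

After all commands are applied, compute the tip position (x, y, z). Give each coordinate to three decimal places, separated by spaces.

initial: κ=0.7979, φ=105.64°, ℓ=2.6997
cmd 1: set κ=0.4638 → (κ,φ,ℓ)=(0.4638,105.64°,2.6997) → tip=(-0.3992,1.4258,2.0475)
cmd 2: set φ=197.36° → (κ,φ,ℓ)=(0.4638,197.36°,2.6997) → tip=(-1.4131,-0.4418,2.0475)

-1.413 -0.442 2.048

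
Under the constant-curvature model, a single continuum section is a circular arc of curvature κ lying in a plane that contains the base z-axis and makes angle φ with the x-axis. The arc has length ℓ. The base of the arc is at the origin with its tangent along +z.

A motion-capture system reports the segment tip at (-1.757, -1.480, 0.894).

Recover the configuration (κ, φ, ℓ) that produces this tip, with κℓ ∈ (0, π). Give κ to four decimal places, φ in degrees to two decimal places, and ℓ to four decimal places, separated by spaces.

0.7561 220.11 3.1733

ρ = √(x²+y²) = √(-1.757² + -1.480²) = 2.29727
φ = atan2(y, x) mod 360° = atan2(-1.480, -1.757) = 220.1089°
|p|² = ρ² + z² = 2.29727² + 0.894² = 6.07668
κ = 2ρ / |p|² = 2×2.29727 / 6.07668 = 0.75609
θ = 2·atan2(ρ, z) = 2·atan2(2.29727, 0.894) = 2.39934 rad
ℓ = θ/κ = 2.39934/0.75609 = 3.17334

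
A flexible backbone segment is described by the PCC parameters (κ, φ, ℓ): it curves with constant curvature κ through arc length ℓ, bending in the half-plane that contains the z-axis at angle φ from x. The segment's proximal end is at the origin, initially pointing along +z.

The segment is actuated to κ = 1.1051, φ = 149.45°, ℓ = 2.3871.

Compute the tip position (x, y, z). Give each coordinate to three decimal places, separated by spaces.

-1.462 0.863 0.437

θ = κ·ℓ = 1.1051 × 2.3871 = 2.63798 rad
ρ = (1 − cos θ)/κ = (1 − -0.87585)/1.1051 = 1.69745
z = sin θ / κ = 0.48259/1.1051 = 0.43669
x = ρ cos φ = 1.69745 × cos(149.45°) = -1.46182
y = ρ sin φ = 1.69745 × sin(149.45°) = 0.86279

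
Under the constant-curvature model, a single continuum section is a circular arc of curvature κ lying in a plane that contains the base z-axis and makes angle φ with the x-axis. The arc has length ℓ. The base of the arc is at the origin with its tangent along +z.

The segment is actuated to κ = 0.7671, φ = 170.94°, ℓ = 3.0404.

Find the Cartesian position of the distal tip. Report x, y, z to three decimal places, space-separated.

θ = κ·ℓ = 0.7671 × 3.0404 = 2.33229 rad
ρ = (1 − cos θ)/κ = (1 − -0.69000)/0.7671 = 2.20311
z = sin θ / κ = 0.72381/0.7671 = 0.94356
x = ρ cos φ = 2.20311 × cos(170.94°) = -2.17562
y = ρ sin φ = 2.20311 × sin(170.94°) = 0.34692

-2.176 0.347 0.944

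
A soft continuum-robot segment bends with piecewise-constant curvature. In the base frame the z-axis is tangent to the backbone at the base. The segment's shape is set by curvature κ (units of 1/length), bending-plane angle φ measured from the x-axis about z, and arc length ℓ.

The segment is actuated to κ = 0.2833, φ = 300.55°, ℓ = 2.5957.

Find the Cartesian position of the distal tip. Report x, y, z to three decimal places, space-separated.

0.464 -0.786 2.368

θ = κ·ℓ = 0.2833 × 2.5957 = 0.73536 rad
ρ = (1 − cos θ)/κ = (1 − 0.74159)/0.2833 = 0.91215
z = sin θ / κ = 0.67086/0.2833 = 2.36800
x = ρ cos φ = 0.91215 × cos(300.55°) = 0.46364
y = ρ sin φ = 0.91215 × sin(300.55°) = -0.78553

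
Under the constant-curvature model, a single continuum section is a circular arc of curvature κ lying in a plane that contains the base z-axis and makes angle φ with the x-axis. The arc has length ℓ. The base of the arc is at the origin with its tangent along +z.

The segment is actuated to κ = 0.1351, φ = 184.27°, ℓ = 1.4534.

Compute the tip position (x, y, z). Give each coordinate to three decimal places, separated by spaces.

θ = κ·ℓ = 0.1351 × 1.4534 = 0.19635 rad
ρ = (1 − cos θ)/κ = (1 − 0.98078)/0.1351 = 0.14223
z = sin θ / κ = 0.19510/0.1351 = 1.44408
x = ρ cos φ = 0.14223 × cos(184.27°) = -0.14184
y = ρ sin φ = 0.14223 × sin(184.27°) = -0.01059

-0.142 -0.011 1.444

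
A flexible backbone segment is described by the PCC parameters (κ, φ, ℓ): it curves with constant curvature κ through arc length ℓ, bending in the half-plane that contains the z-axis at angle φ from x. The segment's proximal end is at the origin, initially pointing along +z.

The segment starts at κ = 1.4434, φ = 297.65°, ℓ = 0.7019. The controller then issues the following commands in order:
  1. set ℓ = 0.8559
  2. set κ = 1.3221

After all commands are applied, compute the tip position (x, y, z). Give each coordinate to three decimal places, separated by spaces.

initial: κ=1.4434, φ=297.65°, ℓ=0.7019
cmd 1: set ℓ=0.8559 → (κ,φ,ℓ)=(1.4434,297.65°,0.8559) → tip=(0.2157,-0.4117,0.6542)
cmd 2: set κ=1.3221 → (κ,φ,ℓ)=(1.3221,297.65°,0.8559) → tip=(0.2018,-0.3851,0.6846)

0.202 -0.385 0.685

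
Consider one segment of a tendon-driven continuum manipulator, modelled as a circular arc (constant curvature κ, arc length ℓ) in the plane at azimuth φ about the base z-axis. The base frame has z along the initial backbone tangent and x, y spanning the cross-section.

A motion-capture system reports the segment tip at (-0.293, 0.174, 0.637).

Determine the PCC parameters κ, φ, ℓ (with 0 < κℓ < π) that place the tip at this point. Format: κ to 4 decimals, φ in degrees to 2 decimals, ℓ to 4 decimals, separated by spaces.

ρ = √(x²+y²) = √(-0.293² + 0.174²) = 0.34077
φ = atan2(y, x) mod 360° = atan2(0.174, -0.293) = 149.2958°
|p|² = ρ² + z² = 0.34077² + 0.637² = 0.52189
κ = 2ρ / |p|² = 2×0.34077 / 0.52189 = 1.30590
θ = 2·atan2(ρ, z) = 2·atan2(0.34077, 0.637) = 0.98245 rad
ℓ = θ/κ = 0.98245/1.30590 = 0.75232

1.3059 149.30 0.7523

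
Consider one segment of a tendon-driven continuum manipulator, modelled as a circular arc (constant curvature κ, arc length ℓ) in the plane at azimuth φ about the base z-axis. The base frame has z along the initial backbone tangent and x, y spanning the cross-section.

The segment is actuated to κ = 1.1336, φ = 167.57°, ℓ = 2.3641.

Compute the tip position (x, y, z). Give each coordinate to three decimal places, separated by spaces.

-1.633 0.360 0.393

θ = κ·ℓ = 1.1336 × 2.3641 = 2.67994 rad
ρ = (1 − cos θ)/κ = (1 − -0.89532)/1.1336 = 1.67195
z = sin θ / κ = 0.44542/1.1336 = 0.39293
x = ρ cos φ = 1.67195 × cos(167.57°) = -1.63276
y = ρ sin φ = 1.67195 × sin(167.57°) = 0.35988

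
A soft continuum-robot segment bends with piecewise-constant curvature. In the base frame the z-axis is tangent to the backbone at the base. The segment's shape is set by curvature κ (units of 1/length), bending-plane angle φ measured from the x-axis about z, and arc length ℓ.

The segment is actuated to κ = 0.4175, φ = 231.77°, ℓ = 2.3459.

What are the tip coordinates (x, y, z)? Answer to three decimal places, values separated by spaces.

θ = κ·ℓ = 0.4175 × 2.3459 = 0.97941 rad
ρ = (1 − cos θ)/κ = (1 − 0.55751)/0.4175 = 1.05986
z = sin θ / κ = 0.83017/0.4175 = 1.98843
x = ρ cos φ = 1.05986 × cos(231.77°) = -0.65586
y = ρ sin φ = 1.05986 × sin(231.77°) = -0.83255

-0.656 -0.833 1.988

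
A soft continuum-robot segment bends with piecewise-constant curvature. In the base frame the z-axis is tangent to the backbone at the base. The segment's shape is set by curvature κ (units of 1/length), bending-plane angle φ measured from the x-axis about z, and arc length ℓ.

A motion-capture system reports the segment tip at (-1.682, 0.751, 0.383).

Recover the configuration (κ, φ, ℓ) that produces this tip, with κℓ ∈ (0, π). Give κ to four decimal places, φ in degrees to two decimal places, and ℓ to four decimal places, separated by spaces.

ρ = √(x²+y²) = √(-1.682² + 0.751²) = 1.84204
φ = atan2(y, x) mod 360° = atan2(0.751, -1.682) = 155.9396°
|p|² = ρ² + z² = 1.84204² + 0.383² = 3.53981
κ = 2ρ / |p|² = 2×1.84204 / 3.53981 = 1.04076
θ = 2·atan2(ρ, z) = 2·atan2(1.84204, 0.383) = 2.73159 rad
ℓ = θ/κ = 2.73159/1.04076 = 2.62462

1.0408 155.94 2.6246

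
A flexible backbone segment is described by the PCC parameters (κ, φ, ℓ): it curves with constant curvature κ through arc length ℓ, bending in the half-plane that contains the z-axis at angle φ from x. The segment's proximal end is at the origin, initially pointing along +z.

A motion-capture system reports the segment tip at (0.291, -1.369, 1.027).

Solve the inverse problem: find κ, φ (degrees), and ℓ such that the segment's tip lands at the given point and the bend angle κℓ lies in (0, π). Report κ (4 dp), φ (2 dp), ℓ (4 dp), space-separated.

ρ = √(x²+y²) = √(0.291² + -1.369²) = 1.39959
φ = atan2(y, x) mod 360° = atan2(-1.369, 0.291) = 282.0004°
|p|² = ρ² + z² = 1.39959² + 1.027² = 3.01357
κ = 2ρ / |p|² = 2×1.39959 / 3.01357 = 0.92886
θ = 2·atan2(ρ, z) = 2·atan2(1.39959, 1.027) = 1.87550 rad
ℓ = θ/κ = 1.87550/0.92886 = 2.01915

0.9289 282.00 2.0192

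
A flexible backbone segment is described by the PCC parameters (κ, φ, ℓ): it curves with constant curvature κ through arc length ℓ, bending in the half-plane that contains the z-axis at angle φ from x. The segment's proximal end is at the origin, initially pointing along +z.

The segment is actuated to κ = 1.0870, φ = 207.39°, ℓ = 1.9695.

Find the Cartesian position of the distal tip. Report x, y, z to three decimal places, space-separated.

-1.258 -0.652 0.774

θ = κ·ℓ = 1.0870 × 1.9695 = 2.14085 rad
ρ = (1 − cos θ)/κ = (1 − -0.53967)/1.0870 = 1.41644
z = sin θ / κ = 0.84187/1.0870 = 0.77449
x = ρ cos φ = 1.41644 × cos(207.39°) = -1.25765
y = ρ sin φ = 1.41644 × sin(207.39°) = -0.65163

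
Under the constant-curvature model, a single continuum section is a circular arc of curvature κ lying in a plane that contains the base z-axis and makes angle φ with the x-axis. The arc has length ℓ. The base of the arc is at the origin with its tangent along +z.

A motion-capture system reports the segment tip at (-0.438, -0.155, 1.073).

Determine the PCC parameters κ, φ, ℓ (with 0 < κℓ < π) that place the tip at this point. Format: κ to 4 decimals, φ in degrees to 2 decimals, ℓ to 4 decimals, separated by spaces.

0.6797 199.49 1.2025

ρ = √(x²+y²) = √(-0.438² + -0.155²) = 0.46462
φ = atan2(y, x) mod 360° = atan2(-0.155, -0.438) = 199.4879°
|p|² = ρ² + z² = 0.46462² + 1.073² = 1.36720
κ = 2ρ / |p|² = 2×0.46462 / 1.36720 = 0.67966
θ = 2·atan2(ρ, z) = 2·atan2(0.46462, 1.073) = 0.81727 rad
ℓ = θ/κ = 0.81727/0.67966 = 1.20246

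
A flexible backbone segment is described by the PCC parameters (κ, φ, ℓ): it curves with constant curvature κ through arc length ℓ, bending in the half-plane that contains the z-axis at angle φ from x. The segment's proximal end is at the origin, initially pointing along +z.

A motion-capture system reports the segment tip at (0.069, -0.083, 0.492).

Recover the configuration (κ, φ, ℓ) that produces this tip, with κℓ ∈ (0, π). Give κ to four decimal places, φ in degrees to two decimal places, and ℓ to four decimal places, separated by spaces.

ρ = √(x²+y²) = √(0.069² + -0.083²) = 0.10794
φ = atan2(y, x) mod 360° = atan2(-0.083, 0.069) = 309.7376°
|p|² = ρ² + z² = 0.10794² + 0.492² = 0.25371
κ = 2ρ / |p|² = 2×0.10794 / 0.25371 = 0.85084
θ = 2·atan2(ρ, z) = 2·atan2(0.10794, 0.492) = 0.43192 rad
ℓ = θ/κ = 0.43192/0.85084 = 0.50764

0.8508 309.74 0.5076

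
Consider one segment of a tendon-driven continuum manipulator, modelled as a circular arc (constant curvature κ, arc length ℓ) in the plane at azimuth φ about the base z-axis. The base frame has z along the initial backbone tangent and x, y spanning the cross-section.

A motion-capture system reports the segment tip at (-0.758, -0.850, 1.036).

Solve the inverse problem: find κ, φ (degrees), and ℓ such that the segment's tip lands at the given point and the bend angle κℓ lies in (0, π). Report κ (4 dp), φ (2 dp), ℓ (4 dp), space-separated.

ρ = √(x²+y²) = √(-0.758² + -0.850²) = 1.13889
φ = atan2(y, x) mod 360° = atan2(-0.850, -0.758) = 228.2745°
|p|² = ρ² + z² = 1.13889² + 1.036² = 2.37036
κ = 2ρ / |p|² = 2×1.13889 / 2.37036 = 0.96094
θ = 2·atan2(ρ, z) = 2·atan2(1.13889, 1.036) = 1.66534 rad
ℓ = θ/κ = 1.66534/0.96094 = 1.73303

0.9609 228.27 1.7330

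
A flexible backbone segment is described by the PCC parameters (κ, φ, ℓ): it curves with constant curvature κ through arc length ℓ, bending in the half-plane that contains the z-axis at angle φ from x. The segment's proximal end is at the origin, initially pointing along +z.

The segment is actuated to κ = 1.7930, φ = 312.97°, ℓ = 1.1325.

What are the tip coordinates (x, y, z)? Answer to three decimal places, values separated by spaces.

θ = κ·ℓ = 1.7930 × 1.1325 = 2.03057 rad
ρ = (1 − cos θ)/κ = (1 − -0.44375)/1.7930 = 0.80521
z = sin θ / κ = 0.89615/1.7930 = 0.49981
x = ρ cos φ = 0.80521 × cos(312.97°) = 0.54885
y = ρ sin φ = 0.80521 × sin(312.97°) = -0.58918

0.549 -0.589 0.500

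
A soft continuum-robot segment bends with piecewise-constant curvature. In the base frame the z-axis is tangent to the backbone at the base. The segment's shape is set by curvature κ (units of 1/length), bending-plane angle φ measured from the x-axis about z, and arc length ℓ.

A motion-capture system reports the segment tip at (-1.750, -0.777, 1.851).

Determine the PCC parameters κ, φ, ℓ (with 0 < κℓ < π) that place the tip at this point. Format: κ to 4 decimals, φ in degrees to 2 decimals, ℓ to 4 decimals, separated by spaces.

0.5399 203.94 2.9719

ρ = √(x²+y²) = √(-1.750² + -0.777²) = 1.91474
φ = atan2(y, x) mod 360° = atan2(-0.777, -1.750) = 203.9412°
|p|² = ρ² + z² = 1.91474² + 1.851² = 7.09243
κ = 2ρ / |p|² = 2×1.91474 / 7.09243 = 0.53994
θ = 2·atan2(ρ, z) = 2·atan2(1.91474, 1.851) = 1.60465 rad
ℓ = θ/κ = 1.60465/0.53994 = 2.97190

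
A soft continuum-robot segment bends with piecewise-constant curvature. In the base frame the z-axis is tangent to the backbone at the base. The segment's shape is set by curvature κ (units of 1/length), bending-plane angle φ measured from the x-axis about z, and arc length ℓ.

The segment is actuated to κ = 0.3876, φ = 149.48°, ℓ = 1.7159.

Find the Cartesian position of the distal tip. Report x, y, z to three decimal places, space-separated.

θ = κ·ℓ = 0.3876 × 1.7159 = 0.66508 rad
ρ = (1 − cos θ)/κ = (1 − 0.78687)/0.3876 = 0.54988
z = sin θ / κ = 0.61712/0.3876 = 1.59217
x = ρ cos φ = 0.54988 × cos(149.48°) = -0.47370
y = ρ sin φ = 0.54988 × sin(149.48°) = 0.27925

-0.474 0.279 1.592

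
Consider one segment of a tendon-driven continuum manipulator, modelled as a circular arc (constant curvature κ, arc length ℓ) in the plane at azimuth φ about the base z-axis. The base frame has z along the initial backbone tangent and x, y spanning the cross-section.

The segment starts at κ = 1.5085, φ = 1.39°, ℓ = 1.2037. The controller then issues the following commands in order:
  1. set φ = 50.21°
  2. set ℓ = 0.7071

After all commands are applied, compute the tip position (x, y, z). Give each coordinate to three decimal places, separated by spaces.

0.219 0.263 0.580

initial: κ=1.5085, φ=1.39°, ℓ=1.2037
cmd 1: set φ=50.21° → (κ,φ,ℓ)=(1.5085,50.21°,1.2037) → tip=(0.5271,0.6329,0.6431)
cmd 2: set ℓ=0.7071 → (κ,φ,ℓ)=(1.5085,50.21°,0.7071) → tip=(0.2193,0.2633,0.5804)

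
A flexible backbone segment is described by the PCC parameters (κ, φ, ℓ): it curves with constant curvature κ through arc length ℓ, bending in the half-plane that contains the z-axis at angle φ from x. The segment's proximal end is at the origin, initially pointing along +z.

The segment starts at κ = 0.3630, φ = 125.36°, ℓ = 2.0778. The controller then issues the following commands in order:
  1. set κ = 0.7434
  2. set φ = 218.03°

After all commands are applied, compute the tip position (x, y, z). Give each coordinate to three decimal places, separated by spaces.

initial: κ=0.3630, φ=125.36°, ℓ=2.0778
cmd 1: set κ=0.7434 → (κ,φ,ℓ)=(0.7434,125.36°,2.0778) → tip=(-0.7581,1.0683,1.3447)
cmd 2: set φ=218.03° → (κ,φ,ℓ)=(0.7434,218.03°,2.0778) → tip=(-1.0319,-0.8070,1.3447)

-1.032 -0.807 1.345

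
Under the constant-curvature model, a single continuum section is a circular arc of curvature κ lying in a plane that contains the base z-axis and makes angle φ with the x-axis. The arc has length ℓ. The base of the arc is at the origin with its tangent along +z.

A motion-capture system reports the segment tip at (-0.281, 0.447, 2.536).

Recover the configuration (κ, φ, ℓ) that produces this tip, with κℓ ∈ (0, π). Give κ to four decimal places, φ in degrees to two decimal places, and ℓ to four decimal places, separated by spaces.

0.1574 122.15 2.6087

ρ = √(x²+y²) = √(-0.281² + 0.447²) = 0.52799
φ = atan2(y, x) mod 360° = atan2(0.447, -0.281) = 122.1549°
|p|² = ρ² + z² = 0.52799² + 2.536² = 6.71007
κ = 2ρ / |p|² = 2×0.52799 / 6.71007 = 0.15737
θ = 2·atan2(ρ, z) = 2·atan2(0.52799, 2.536) = 0.41053 rad
ℓ = θ/κ = 0.41053/0.15737 = 2.60866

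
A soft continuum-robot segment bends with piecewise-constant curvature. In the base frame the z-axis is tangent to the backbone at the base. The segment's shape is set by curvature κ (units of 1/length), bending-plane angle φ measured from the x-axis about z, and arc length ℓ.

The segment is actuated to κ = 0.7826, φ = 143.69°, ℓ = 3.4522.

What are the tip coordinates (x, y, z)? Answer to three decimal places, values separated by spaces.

θ = κ·ℓ = 0.7826 × 3.4522 = 2.70169 rad
ρ = (1 − cos θ)/κ = (1 − -0.90479)/0.7826 = 2.43393
z = sin θ / κ = 0.42585/0.7826 = 0.54415
x = ρ cos φ = 2.43393 × cos(143.69°) = -1.96132
y = ρ sin φ = 2.43393 × sin(143.69°) = 1.44126

-1.961 1.441 0.544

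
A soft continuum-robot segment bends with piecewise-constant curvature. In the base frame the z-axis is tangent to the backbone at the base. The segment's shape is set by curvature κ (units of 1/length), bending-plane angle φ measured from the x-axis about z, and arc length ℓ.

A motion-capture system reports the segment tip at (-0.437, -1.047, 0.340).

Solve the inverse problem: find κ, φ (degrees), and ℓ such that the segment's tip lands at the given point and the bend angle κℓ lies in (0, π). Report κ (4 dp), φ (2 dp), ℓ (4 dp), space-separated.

1.6176 247.35 1.5822

ρ = √(x²+y²) = √(-0.437² + -1.047²) = 1.13454
φ = atan2(y, x) mod 360° = atan2(-1.047, -0.437) = 247.3452°
|p|² = ρ² + z² = 1.13454² + 0.340² = 1.40278
κ = 2ρ / |p|² = 2×1.13454 / 1.40278 = 1.61756
θ = 2·atan2(ρ, z) = 2·atan2(1.13454, 0.340) = 2.55926 rad
ℓ = θ/κ = 2.55926/1.61756 = 1.58218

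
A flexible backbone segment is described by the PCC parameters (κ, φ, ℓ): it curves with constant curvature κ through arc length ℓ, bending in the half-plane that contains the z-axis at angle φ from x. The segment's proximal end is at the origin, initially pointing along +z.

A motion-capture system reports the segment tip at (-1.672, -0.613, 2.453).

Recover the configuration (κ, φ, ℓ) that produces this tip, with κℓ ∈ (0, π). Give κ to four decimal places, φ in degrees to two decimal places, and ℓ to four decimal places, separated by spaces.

ρ = √(x²+y²) = √(-1.672² + -0.613²) = 1.78083
φ = atan2(y, x) mod 360° = atan2(-0.613, -1.672) = 200.1343°
|p|² = ρ² + z² = 1.78083² + 2.453² = 9.18856
κ = 2ρ / |p|² = 2×1.78083 / 9.18856 = 0.38762
θ = 2·atan2(ρ, z) = 2·atan2(1.78083, 2.453) = 1.25590 rad
ℓ = θ/κ = 1.25590/0.38762 = 3.24004

0.3876 200.13 3.2400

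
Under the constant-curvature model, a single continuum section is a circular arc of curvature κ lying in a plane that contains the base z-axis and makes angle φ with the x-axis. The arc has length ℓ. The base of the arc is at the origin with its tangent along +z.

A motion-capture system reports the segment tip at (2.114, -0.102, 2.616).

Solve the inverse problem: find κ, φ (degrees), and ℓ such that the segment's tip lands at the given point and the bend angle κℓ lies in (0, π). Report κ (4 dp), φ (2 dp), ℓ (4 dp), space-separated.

0.3738 357.24 3.6392

ρ = √(x²+y²) = √(2.114² + -0.102²) = 2.11646
φ = atan2(y, x) mod 360° = atan2(-0.102, 2.114) = 357.2376°
|p|² = ρ² + z² = 2.11646² + 2.616² = 11.32286
κ = 2ρ / |p|² = 2×2.11646 / 11.32286 = 0.37384
θ = 2·atan2(ρ, z) = 2·atan2(2.11646, 2.616) = 1.36046 rad
ℓ = θ/κ = 1.36046/0.37384 = 3.63917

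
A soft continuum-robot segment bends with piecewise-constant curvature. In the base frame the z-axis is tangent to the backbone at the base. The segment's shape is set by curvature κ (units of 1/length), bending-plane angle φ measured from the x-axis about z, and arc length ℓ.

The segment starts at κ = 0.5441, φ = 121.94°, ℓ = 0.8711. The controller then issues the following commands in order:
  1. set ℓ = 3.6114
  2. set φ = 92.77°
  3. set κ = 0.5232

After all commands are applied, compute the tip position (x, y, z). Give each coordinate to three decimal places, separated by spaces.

initial: κ=0.5441, φ=121.94°, ℓ=0.8711
cmd 1: set ℓ=3.6114 → (κ,φ,ℓ)=(0.5441,121.94°,3.6114) → tip=(-1.3457,2.1586,1.6970)
cmd 2: set φ=92.77° → (κ,φ,ℓ)=(0.5441,92.77°,3.6114) → tip=(-0.1229,2.5407,1.6970)
cmd 3: set κ=0.5232 → (κ,φ,ℓ)=(0.5232,92.77°,3.6114) → tip=(-0.1213,2.5072,1.8151)

-0.121 2.507 1.815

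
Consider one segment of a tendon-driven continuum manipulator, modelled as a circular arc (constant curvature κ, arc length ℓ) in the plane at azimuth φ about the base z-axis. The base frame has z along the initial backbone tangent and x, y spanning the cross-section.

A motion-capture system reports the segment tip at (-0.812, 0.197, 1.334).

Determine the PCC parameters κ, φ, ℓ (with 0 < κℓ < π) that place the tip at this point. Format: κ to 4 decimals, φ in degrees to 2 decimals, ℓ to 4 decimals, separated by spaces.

0.6745 166.36 1.6593

ρ = √(x²+y²) = √(-0.812² + 0.197²) = 0.83556
φ = atan2(y, x) mod 360° = atan2(0.197, -0.812) = 166.3629°
|p|² = ρ² + z² = 0.83556² + 1.334² = 2.47771
κ = 2ρ / |p|² = 2×0.83556 / 2.47771 = 0.67446
θ = 2·atan2(ρ, z) = 2·atan2(0.83556, 1.334) = 1.11914 rad
ℓ = θ/κ = 1.11914/0.67446 = 1.65932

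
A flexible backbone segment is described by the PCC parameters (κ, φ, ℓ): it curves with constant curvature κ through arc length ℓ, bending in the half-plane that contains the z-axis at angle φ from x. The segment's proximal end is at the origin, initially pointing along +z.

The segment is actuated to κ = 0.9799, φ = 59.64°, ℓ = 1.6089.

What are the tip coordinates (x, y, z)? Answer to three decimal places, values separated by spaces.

0.519 0.886 1.020

θ = κ·ℓ = 0.9799 × 1.6089 = 1.57656 rad
ρ = (1 − cos θ)/κ = (1 − -0.00576)/0.9799 = 1.02640
z = sin θ / κ = 0.99998/0.9799 = 1.02050
x = ρ cos φ = 1.02640 × cos(59.64°) = 0.51877
y = ρ sin φ = 1.02640 × sin(59.64°) = 0.88564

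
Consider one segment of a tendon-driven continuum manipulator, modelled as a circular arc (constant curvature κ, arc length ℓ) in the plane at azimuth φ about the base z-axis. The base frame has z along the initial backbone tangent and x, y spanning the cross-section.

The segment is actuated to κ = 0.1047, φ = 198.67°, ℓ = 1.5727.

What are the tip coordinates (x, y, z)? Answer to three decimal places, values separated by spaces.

-0.122 -0.041 1.566

θ = κ·ℓ = 0.1047 × 1.5727 = 0.16466 rad
ρ = (1 − cos θ)/κ = (1 − 0.98647)/0.1047 = 0.12919
z = sin θ / κ = 0.16392/0.1047 = 1.56560
x = ρ cos φ = 0.12919 × cos(198.67°) = -0.12239
y = ρ sin φ = 0.12919 × sin(198.67°) = -0.04136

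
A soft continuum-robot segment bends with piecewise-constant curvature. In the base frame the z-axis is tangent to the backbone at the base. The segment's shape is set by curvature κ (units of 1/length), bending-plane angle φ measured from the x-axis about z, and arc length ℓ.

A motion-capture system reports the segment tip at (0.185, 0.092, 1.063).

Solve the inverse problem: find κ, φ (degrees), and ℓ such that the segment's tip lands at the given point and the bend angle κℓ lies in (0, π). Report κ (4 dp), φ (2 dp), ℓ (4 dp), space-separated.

0.3524 26.44 1.0896

ρ = √(x²+y²) = √(0.185² + 0.092²) = 0.20661
φ = atan2(y, x) mod 360° = atan2(0.092, 0.185) = 26.4410°
|p|² = ρ² + z² = 0.20661² + 1.063² = 1.17266
κ = 2ρ / |p|² = 2×0.20661 / 1.17266 = 0.35238
θ = 2·atan2(ρ, z) = 2·atan2(0.20661, 1.063) = 0.38395 rad
ℓ = θ/κ = 0.38395/0.35238 = 1.08957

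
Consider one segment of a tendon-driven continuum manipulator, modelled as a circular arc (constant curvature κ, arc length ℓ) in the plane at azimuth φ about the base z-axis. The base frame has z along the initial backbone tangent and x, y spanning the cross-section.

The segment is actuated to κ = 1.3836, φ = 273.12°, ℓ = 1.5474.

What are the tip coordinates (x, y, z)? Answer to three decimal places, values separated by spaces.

θ = κ·ℓ = 1.3836 × 1.5474 = 2.14098 rad
ρ = (1 − cos θ)/κ = (1 − -0.53979)/1.3836 = 1.11289
z = sin θ / κ = 0.84180/1.3836 = 0.60841
x = ρ cos φ = 1.11289 × cos(273.12°) = 0.06057
y = ρ sin φ = 1.11289 × sin(273.12°) = -1.11124

0.061 -1.111 0.608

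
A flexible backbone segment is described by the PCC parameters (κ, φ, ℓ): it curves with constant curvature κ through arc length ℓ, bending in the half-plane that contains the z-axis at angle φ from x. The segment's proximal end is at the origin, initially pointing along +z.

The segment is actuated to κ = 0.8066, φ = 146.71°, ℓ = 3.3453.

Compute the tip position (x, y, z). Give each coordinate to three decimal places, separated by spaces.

θ = κ·ℓ = 0.8066 × 3.3453 = 2.69832 rad
ρ = (1 − cos θ)/κ = (1 − -0.90335)/0.8066 = 2.35972
z = sin θ / κ = 0.42890/0.8066 = 0.53174
x = ρ cos φ = 2.35972 × cos(146.71°) = -1.97250
y = ρ sin φ = 2.35972 × sin(146.71°) = 1.29520

-1.972 1.295 0.532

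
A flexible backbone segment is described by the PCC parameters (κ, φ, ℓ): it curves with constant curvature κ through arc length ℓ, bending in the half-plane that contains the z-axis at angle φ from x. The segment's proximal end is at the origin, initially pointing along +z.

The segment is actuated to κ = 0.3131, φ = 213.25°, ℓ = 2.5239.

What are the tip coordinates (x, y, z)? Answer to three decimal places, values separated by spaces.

θ = κ·ℓ = 0.3131 × 2.5239 = 0.79023 rad
ρ = (1 − cos θ)/κ = (1 − 0.70368)/0.3131 = 0.94641
z = sin θ / κ = 0.71052/0.3131 = 2.26930
x = ρ cos φ = 0.94641 × cos(213.25°) = -0.79147
y = ρ sin φ = 0.94641 × sin(213.25°) = -0.51891

-0.791 -0.519 2.269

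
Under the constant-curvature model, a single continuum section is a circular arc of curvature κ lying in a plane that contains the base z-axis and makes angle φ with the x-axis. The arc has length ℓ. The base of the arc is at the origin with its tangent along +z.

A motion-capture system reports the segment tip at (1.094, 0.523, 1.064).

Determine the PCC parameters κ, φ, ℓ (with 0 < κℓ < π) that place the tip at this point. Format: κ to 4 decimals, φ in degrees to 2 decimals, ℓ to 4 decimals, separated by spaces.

ρ = √(x²+y²) = √(1.094² + 0.523²) = 1.21259
φ = atan2(y, x) mod 360° = atan2(0.523, 1.094) = 25.5507°
|p|² = ρ² + z² = 1.21259² + 1.064² = 2.60246
κ = 2ρ / |p|² = 2×1.21259 / 2.60246 = 0.93188
θ = 2·atan2(ρ, z) = 2·atan2(1.21259, 1.064) = 1.70115 rad
ℓ = θ/κ = 1.70115/0.93188 = 1.82551

0.9319 25.55 1.8255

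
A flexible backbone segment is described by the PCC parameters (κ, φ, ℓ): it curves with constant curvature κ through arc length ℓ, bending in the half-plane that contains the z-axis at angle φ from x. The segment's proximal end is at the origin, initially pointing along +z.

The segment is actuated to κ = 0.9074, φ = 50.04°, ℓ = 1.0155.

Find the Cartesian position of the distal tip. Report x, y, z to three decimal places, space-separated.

0.280 0.334 0.878

θ = κ·ℓ = 0.9074 × 1.0155 = 0.92146 rad
ρ = (1 − cos θ)/κ = (1 − 0.60465)/0.9074 = 0.43569
z = sin θ / κ = 0.79649/0.9074 = 0.87777
x = ρ cos φ = 0.43569 × cos(50.04°) = 0.27982
y = ρ sin φ = 0.43569 × sin(50.04°) = 0.33395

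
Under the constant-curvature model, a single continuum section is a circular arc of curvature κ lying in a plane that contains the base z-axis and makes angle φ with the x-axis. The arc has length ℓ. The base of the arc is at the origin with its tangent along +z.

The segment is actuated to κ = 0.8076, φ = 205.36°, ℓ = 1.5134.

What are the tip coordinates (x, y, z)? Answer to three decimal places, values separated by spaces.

-0.737 -0.349 1.164

θ = κ·ℓ = 0.8076 × 1.5134 = 1.22222 rad
ρ = (1 − cos θ)/κ = (1 − 0.34156)/0.8076 = 0.81531
z = sin θ / κ = 0.93986/0.8076 = 1.16377
x = ρ cos φ = 0.81531 × cos(205.36°) = -0.73674
y = ρ sin φ = 0.81531 × sin(205.36°) = -0.34920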